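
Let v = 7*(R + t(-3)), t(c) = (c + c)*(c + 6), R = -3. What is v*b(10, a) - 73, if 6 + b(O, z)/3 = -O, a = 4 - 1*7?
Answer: 6983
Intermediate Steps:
a = -3 (a = 4 - 7 = -3)
b(O, z) = -18 - 3*O (b(O, z) = -18 + 3*(-O) = -18 - 3*O)
t(c) = 2*c*(6 + c) (t(c) = (2*c)*(6 + c) = 2*c*(6 + c))
v = -147 (v = 7*(-3 + 2*(-3)*(6 - 3)) = 7*(-3 + 2*(-3)*3) = 7*(-3 - 18) = 7*(-21) = -147)
v*b(10, a) - 73 = -147*(-18 - 3*10) - 73 = -147*(-18 - 30) - 73 = -147*(-48) - 73 = 7056 - 73 = 6983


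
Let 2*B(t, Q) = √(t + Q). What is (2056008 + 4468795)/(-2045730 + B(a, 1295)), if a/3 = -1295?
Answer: -144302543148/45243364687 - 6524803*I*√2590/8370022467095 ≈ -3.1895 - 3.9673e-5*I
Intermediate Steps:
a = -3885 (a = 3*(-1295) = -3885)
B(t, Q) = √(Q + t)/2 (B(t, Q) = √(t + Q)/2 = √(Q + t)/2)
(2056008 + 4468795)/(-2045730 + B(a, 1295)) = (2056008 + 4468795)/(-2045730 + √(1295 - 3885)/2) = 6524803/(-2045730 + √(-2590)/2) = 6524803/(-2045730 + (I*√2590)/2) = 6524803/(-2045730 + I*√2590/2)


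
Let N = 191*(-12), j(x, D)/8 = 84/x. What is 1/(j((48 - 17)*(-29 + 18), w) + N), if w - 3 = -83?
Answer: -341/782244 ≈ -0.00043593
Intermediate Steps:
w = -80 (w = 3 - 83 = -80)
j(x, D) = 672/x (j(x, D) = 8*(84/x) = 672/x)
N = -2292
1/(j((48 - 17)*(-29 + 18), w) + N) = 1/(672/(((48 - 17)*(-29 + 18))) - 2292) = 1/(672/((31*(-11))) - 2292) = 1/(672/(-341) - 2292) = 1/(672*(-1/341) - 2292) = 1/(-672/341 - 2292) = 1/(-782244/341) = -341/782244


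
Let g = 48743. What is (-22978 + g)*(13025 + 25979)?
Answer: 1004938060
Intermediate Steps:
(-22978 + g)*(13025 + 25979) = (-22978 + 48743)*(13025 + 25979) = 25765*39004 = 1004938060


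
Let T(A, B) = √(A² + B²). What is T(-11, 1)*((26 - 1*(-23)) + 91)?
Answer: 140*√122 ≈ 1546.4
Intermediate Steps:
T(-11, 1)*((26 - 1*(-23)) + 91) = √((-11)² + 1²)*((26 - 1*(-23)) + 91) = √(121 + 1)*((26 + 23) + 91) = √122*(49 + 91) = √122*140 = 140*√122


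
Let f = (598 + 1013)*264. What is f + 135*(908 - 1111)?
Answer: 397899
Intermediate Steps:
f = 425304 (f = 1611*264 = 425304)
f + 135*(908 - 1111) = 425304 + 135*(908 - 1111) = 425304 + 135*(-203) = 425304 - 27405 = 397899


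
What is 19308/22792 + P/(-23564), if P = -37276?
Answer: 81535519/33566918 ≈ 2.4290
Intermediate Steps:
19308/22792 + P/(-23564) = 19308/22792 - 37276/(-23564) = 19308*(1/22792) - 37276*(-1/23564) = 4827/5698 + 9319/5891 = 81535519/33566918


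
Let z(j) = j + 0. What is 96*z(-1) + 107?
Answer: 11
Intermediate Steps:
z(j) = j
96*z(-1) + 107 = 96*(-1) + 107 = -96 + 107 = 11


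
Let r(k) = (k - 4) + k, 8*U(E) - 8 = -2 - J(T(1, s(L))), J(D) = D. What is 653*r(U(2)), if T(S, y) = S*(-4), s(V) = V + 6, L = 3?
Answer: -1959/2 ≈ -979.50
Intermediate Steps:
s(V) = 6 + V
T(S, y) = -4*S
U(E) = 5/4 (U(E) = 1 + (-2 - (-4))/8 = 1 + (-2 - 1*(-4))/8 = 1 + (-2 + 4)/8 = 1 + (⅛)*2 = 1 + ¼ = 5/4)
r(k) = -4 + 2*k (r(k) = (-4 + k) + k = -4 + 2*k)
653*r(U(2)) = 653*(-4 + 2*(5/4)) = 653*(-4 + 5/2) = 653*(-3/2) = -1959/2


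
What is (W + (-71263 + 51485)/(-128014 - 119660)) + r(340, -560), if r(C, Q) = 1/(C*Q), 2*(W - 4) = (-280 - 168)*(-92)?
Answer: 69429037199909/3368366400 ≈ 20612.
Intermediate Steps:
W = 20612 (W = 4 + ((-280 - 168)*(-92))/2 = 4 + (-448*(-92))/2 = 4 + (½)*41216 = 4 + 20608 = 20612)
r(C, Q) = 1/(C*Q)
(W + (-71263 + 51485)/(-128014 - 119660)) + r(340, -560) = (20612 + (-71263 + 51485)/(-128014 - 119660)) + 1/(340*(-560)) = (20612 - 19778/(-247674)) + (1/340)*(-1/560) = (20612 - 19778*(-1/247674)) - 1/190400 = (20612 + 9889/123837) - 1/190400 = 2552538133/123837 - 1/190400 = 69429037199909/3368366400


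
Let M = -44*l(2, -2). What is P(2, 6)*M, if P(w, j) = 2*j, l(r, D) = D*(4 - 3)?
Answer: 1056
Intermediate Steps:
l(r, D) = D (l(r, D) = D*1 = D)
M = 88 (M = -44*(-2) = 88)
P(2, 6)*M = (2*6)*88 = 12*88 = 1056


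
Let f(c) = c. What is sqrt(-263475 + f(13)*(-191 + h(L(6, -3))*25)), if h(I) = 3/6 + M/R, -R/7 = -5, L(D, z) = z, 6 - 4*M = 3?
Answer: I*sqrt(52094553)/14 ≈ 515.55*I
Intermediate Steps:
M = 3/4 (M = 3/2 - 1/4*3 = 3/2 - 3/4 = 3/4 ≈ 0.75000)
R = 35 (R = -7*(-5) = 35)
h(I) = 73/140 (h(I) = 3/6 + (3/4)/35 = 3*(1/6) + (3/4)*(1/35) = 1/2 + 3/140 = 73/140)
sqrt(-263475 + f(13)*(-191 + h(L(6, -3))*25)) = sqrt(-263475 + 13*(-191 + (73/140)*25)) = sqrt(-263475 + 13*(-191 + 365/28)) = sqrt(-263475 + 13*(-4983/28)) = sqrt(-263475 - 64779/28) = sqrt(-7442079/28) = I*sqrt(52094553)/14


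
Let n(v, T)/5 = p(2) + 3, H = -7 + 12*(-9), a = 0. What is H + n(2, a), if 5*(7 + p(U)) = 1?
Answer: -134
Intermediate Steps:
p(U) = -34/5 (p(U) = -7 + (⅕)*1 = -7 + ⅕ = -34/5)
H = -115 (H = -7 - 108 = -115)
n(v, T) = -19 (n(v, T) = 5*(-34/5 + 3) = 5*(-19/5) = -19)
H + n(2, a) = -115 - 19 = -134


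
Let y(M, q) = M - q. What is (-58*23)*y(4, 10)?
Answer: 8004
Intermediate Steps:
(-58*23)*y(4, 10) = (-58*23)*(4 - 1*10) = -1334*(4 - 10) = -1334*(-6) = 8004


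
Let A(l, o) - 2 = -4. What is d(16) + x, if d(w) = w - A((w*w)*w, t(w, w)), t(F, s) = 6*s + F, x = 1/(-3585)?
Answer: 64529/3585 ≈ 18.000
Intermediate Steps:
x = -1/3585 ≈ -0.00027894
t(F, s) = F + 6*s
A(l, o) = -2 (A(l, o) = 2 - 4 = -2)
d(w) = 2 + w (d(w) = w - 1*(-2) = w + 2 = 2 + w)
d(16) + x = (2 + 16) - 1/3585 = 18 - 1/3585 = 64529/3585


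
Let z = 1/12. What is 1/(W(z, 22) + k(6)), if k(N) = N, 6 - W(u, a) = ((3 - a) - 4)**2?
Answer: -1/517 ≈ -0.0019342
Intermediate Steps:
z = 1/12 ≈ 0.083333
W(u, a) = 6 - (-1 - a)**2 (W(u, a) = 6 - ((3 - a) - 4)**2 = 6 - (-1 - a)**2)
1/(W(z, 22) + k(6)) = 1/((6 - (1 + 22)**2) + 6) = 1/((6 - 1*23**2) + 6) = 1/((6 - 1*529) + 6) = 1/((6 - 529) + 6) = 1/(-523 + 6) = 1/(-517) = -1/517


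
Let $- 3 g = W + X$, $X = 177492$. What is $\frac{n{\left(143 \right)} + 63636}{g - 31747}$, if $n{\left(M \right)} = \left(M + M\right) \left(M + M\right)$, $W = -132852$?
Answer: $- \frac{20776}{6661} \approx -3.119$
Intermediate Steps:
$n{\left(M \right)} = 4 M^{2}$ ($n{\left(M \right)} = 2 M 2 M = 4 M^{2}$)
$g = -14880$ ($g = - \frac{-132852 + 177492}{3} = \left(- \frac{1}{3}\right) 44640 = -14880$)
$\frac{n{\left(143 \right)} + 63636}{g - 31747} = \frac{4 \cdot 143^{2} + 63636}{-14880 - 31747} = \frac{4 \cdot 20449 + 63636}{-46627} = \left(81796 + 63636\right) \left(- \frac{1}{46627}\right) = 145432 \left(- \frac{1}{46627}\right) = - \frac{20776}{6661}$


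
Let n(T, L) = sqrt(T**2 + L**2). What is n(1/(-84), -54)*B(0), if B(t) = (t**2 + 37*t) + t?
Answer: 0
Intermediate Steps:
n(T, L) = sqrt(L**2 + T**2)
B(t) = t**2 + 38*t
n(1/(-84), -54)*B(0) = sqrt((-54)**2 + (1/(-84))**2)*(0*(38 + 0)) = sqrt(2916 + (-1/84)**2)*(0*38) = sqrt(2916 + 1/7056)*0 = sqrt(20575297/7056)*0 = (sqrt(20575297)/84)*0 = 0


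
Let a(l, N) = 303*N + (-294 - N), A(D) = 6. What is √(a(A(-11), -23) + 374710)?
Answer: 3*√40830 ≈ 606.19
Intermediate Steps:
a(l, N) = -294 + 302*N
√(a(A(-11), -23) + 374710) = √((-294 + 302*(-23)) + 374710) = √((-294 - 6946) + 374710) = √(-7240 + 374710) = √367470 = 3*√40830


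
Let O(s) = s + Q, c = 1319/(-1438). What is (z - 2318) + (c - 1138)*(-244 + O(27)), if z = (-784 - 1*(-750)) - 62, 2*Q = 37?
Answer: 643249247/2876 ≈ 2.2366e+5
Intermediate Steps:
Q = 37/2 (Q = (1/2)*37 = 37/2 ≈ 18.500)
c = -1319/1438 (c = 1319*(-1/1438) = -1319/1438 ≈ -0.91725)
O(s) = 37/2 + s (O(s) = s + 37/2 = 37/2 + s)
z = -96 (z = (-784 + 750) - 62 = -34 - 62 = -96)
(z - 2318) + (c - 1138)*(-244 + O(27)) = (-96 - 2318) + (-1319/1438 - 1138)*(-244 + (37/2 + 27)) = -2414 - 1637763*(-244 + 91/2)/1438 = -2414 - 1637763/1438*(-397/2) = -2414 + 650191911/2876 = 643249247/2876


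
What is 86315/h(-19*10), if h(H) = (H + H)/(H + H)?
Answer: 86315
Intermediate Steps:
h(H) = 1 (h(H) = (2*H)/((2*H)) = (2*H)*(1/(2*H)) = 1)
86315/h(-19*10) = 86315/1 = 86315*1 = 86315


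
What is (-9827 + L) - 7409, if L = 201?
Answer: -17035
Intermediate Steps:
(-9827 + L) - 7409 = (-9827 + 201) - 7409 = -9626 - 7409 = -17035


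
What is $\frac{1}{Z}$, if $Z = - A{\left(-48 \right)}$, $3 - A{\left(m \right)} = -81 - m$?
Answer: $- \frac{1}{36} \approx -0.027778$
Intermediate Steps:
$A{\left(m \right)} = 84 + m$ ($A{\left(m \right)} = 3 - \left(-81 - m\right) = 3 + \left(81 + m\right) = 84 + m$)
$Z = -36$ ($Z = - (84 - 48) = \left(-1\right) 36 = -36$)
$\frac{1}{Z} = \frac{1}{-36} = - \frac{1}{36}$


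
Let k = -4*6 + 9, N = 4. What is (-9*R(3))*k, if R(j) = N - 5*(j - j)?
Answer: 540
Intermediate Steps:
k = -15 (k = -24 + 9 = -15)
R(j) = 4 (R(j) = 4 - 5*(j - j) = 4 - 5*0 = 4 + 0 = 4)
(-9*R(3))*k = -9*4*(-15) = -36*(-15) = 540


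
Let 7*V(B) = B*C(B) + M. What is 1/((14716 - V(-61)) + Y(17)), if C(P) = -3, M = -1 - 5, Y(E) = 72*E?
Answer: 7/111403 ≈ 6.2835e-5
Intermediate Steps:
M = -6
V(B) = -6/7 - 3*B/7 (V(B) = (B*(-3) - 6)/7 = (-3*B - 6)/7 = (-6 - 3*B)/7 = -6/7 - 3*B/7)
1/((14716 - V(-61)) + Y(17)) = 1/((14716 - (-6/7 - 3/7*(-61))) + 72*17) = 1/((14716 - (-6/7 + 183/7)) + 1224) = 1/((14716 - 1*177/7) + 1224) = 1/((14716 - 177/7) + 1224) = 1/(102835/7 + 1224) = 1/(111403/7) = 7/111403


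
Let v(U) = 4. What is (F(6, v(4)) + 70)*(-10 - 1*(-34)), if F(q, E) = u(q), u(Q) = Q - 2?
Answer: 1776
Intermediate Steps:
u(Q) = -2 + Q
F(q, E) = -2 + q
(F(6, v(4)) + 70)*(-10 - 1*(-34)) = ((-2 + 6) + 70)*(-10 - 1*(-34)) = (4 + 70)*(-10 + 34) = 74*24 = 1776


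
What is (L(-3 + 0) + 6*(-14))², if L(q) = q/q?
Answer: 6889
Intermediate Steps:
L(q) = 1
(L(-3 + 0) + 6*(-14))² = (1 + 6*(-14))² = (1 - 84)² = (-83)² = 6889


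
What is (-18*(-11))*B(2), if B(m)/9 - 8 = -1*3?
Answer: 8910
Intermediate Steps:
B(m) = 45 (B(m) = 72 + 9*(-1*3) = 72 + 9*(-3) = 72 - 27 = 45)
(-18*(-11))*B(2) = -18*(-11)*45 = 198*45 = 8910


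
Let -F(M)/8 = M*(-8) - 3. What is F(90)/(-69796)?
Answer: -1446/17449 ≈ -0.082870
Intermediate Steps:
F(M) = 24 + 64*M (F(M) = -8*(M*(-8) - 3) = -8*(-8*M - 3) = -8*(-3 - 8*M) = 24 + 64*M)
F(90)/(-69796) = (24 + 64*90)/(-69796) = (24 + 5760)*(-1/69796) = 5784*(-1/69796) = -1446/17449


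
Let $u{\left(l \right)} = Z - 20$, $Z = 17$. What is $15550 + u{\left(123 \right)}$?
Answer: $15547$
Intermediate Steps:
$u{\left(l \right)} = -3$ ($u{\left(l \right)} = 17 - 20 = -3$)
$15550 + u{\left(123 \right)} = 15550 - 3 = 15547$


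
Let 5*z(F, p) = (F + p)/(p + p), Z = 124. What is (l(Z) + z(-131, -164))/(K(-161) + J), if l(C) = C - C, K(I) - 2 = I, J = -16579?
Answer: -59/5490064 ≈ -1.0747e-5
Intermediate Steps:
z(F, p) = (F + p)/(10*p) (z(F, p) = ((F + p)/(p + p))/5 = ((F + p)/((2*p)))/5 = ((F + p)*(1/(2*p)))/5 = ((F + p)/(2*p))/5 = (F + p)/(10*p))
K(I) = 2 + I
l(C) = 0
(l(Z) + z(-131, -164))/(K(-161) + J) = (0 + (⅒)*(-131 - 164)/(-164))/((2 - 161) - 16579) = (0 + (⅒)*(-1/164)*(-295))/(-159 - 16579) = (0 + 59/328)/(-16738) = (59/328)*(-1/16738) = -59/5490064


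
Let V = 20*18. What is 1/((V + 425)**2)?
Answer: 1/616225 ≈ 1.6228e-6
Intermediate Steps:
V = 360
1/((V + 425)**2) = 1/((360 + 425)**2) = 1/(785**2) = 1/616225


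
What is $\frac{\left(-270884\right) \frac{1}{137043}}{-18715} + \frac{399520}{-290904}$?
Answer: $- \frac{42691417170136}{31087452869145} \approx -1.3733$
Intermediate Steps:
$\frac{\left(-270884\right) \frac{1}{137043}}{-18715} + \frac{399520}{-290904} = \left(-270884\right) \frac{1}{137043} \left(- \frac{1}{18715}\right) + 399520 \left(- \frac{1}{290904}\right) = \left(- \frac{270884}{137043}\right) \left(- \frac{1}{18715}\right) - \frac{49940}{36363} = \frac{270884}{2564759745} - \frac{49940}{36363} = - \frac{42691417170136}{31087452869145}$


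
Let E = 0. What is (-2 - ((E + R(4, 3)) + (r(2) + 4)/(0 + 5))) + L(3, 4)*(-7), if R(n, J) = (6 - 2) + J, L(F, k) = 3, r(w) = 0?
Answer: -154/5 ≈ -30.800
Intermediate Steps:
R(n, J) = 4 + J
(-2 - ((E + R(4, 3)) + (r(2) + 4)/(0 + 5))) + L(3, 4)*(-7) = (-2 - ((0 + (4 + 3)) + (0 + 4)/(0 + 5))) + 3*(-7) = (-2 - ((0 + 7) + 4/5)) - 21 = (-2 - (7 + 4*(⅕))) - 21 = (-2 - (7 + ⅘)) - 21 = (-2 - 1*39/5) - 21 = (-2 - 39/5) - 21 = -49/5 - 21 = -154/5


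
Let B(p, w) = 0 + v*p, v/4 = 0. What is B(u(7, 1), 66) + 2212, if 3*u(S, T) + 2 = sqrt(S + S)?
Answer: 2212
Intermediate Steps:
v = 0 (v = 4*0 = 0)
u(S, T) = -2/3 + sqrt(2)*sqrt(S)/3 (u(S, T) = -2/3 + sqrt(S + S)/3 = -2/3 + sqrt(2*S)/3 = -2/3 + (sqrt(2)*sqrt(S))/3 = -2/3 + sqrt(2)*sqrt(S)/3)
B(p, w) = 0 (B(p, w) = 0 + 0*p = 0 + 0 = 0)
B(u(7, 1), 66) + 2212 = 0 + 2212 = 2212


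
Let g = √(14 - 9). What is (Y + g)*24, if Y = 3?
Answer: 72 + 24*√5 ≈ 125.67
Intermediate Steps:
g = √5 ≈ 2.2361
(Y + g)*24 = (3 + √5)*24 = 72 + 24*√5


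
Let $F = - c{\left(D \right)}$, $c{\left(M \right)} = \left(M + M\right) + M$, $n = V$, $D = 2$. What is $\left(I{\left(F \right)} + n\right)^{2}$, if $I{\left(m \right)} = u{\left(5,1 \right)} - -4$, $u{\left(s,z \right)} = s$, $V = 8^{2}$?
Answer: $5329$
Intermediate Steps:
$V = 64$
$n = 64$
$c{\left(M \right)} = 3 M$ ($c{\left(M \right)} = 2 M + M = 3 M$)
$F = -6$ ($F = - 3 \cdot 2 = \left(-1\right) 6 = -6$)
$I{\left(m \right)} = 9$ ($I{\left(m \right)} = 5 - -4 = 5 + 4 = 9$)
$\left(I{\left(F \right)} + n\right)^{2} = \left(9 + 64\right)^{2} = 73^{2} = 5329$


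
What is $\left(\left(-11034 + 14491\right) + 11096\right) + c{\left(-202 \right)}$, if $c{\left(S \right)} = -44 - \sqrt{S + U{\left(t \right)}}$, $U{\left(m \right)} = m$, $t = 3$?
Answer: $14509 - i \sqrt{199} \approx 14509.0 - 14.107 i$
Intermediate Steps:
$c{\left(S \right)} = -44 - \sqrt{3 + S}$ ($c{\left(S \right)} = -44 - \sqrt{S + 3} = -44 - \sqrt{3 + S}$)
$\left(\left(-11034 + 14491\right) + 11096\right) + c{\left(-202 \right)} = \left(\left(-11034 + 14491\right) + 11096\right) - \left(44 + \sqrt{3 - 202}\right) = \left(3457 + 11096\right) - \left(44 + \sqrt{-199}\right) = 14553 - \left(44 + i \sqrt{199}\right) = 14509 - i \sqrt{199}$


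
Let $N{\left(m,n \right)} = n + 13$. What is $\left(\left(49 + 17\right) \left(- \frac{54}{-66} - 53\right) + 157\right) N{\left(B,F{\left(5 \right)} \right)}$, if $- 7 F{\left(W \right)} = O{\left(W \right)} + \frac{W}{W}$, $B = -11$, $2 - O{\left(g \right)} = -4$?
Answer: $-39444$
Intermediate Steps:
$O{\left(g \right)} = 6$ ($O{\left(g \right)} = 2 - -4 = 2 + 4 = 6$)
$F{\left(W \right)} = -1$ ($F{\left(W \right)} = - \frac{6 + \frac{W}{W}}{7} = - \frac{6 + 1}{7} = \left(- \frac{1}{7}\right) 7 = -1$)
$N{\left(m,n \right)} = 13 + n$
$\left(\left(49 + 17\right) \left(- \frac{54}{-66} - 53\right) + 157\right) N{\left(B,F{\left(5 \right)} \right)} = \left(\left(49 + 17\right) \left(- \frac{54}{-66} - 53\right) + 157\right) \left(13 - 1\right) = \left(66 \left(\left(-54\right) \left(- \frac{1}{66}\right) - 53\right) + 157\right) 12 = \left(66 \left(\frac{9}{11} - 53\right) + 157\right) 12 = \left(66 \left(- \frac{574}{11}\right) + 157\right) 12 = \left(-3444 + 157\right) 12 = \left(-3287\right) 12 = -39444$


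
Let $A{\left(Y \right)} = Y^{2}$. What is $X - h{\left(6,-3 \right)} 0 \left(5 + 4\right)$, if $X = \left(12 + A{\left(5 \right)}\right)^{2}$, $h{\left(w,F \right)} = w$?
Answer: $1369$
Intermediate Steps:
$X = 1369$ ($X = \left(12 + 5^{2}\right)^{2} = \left(12 + 25\right)^{2} = 37^{2} = 1369$)
$X - h{\left(6,-3 \right)} 0 \left(5 + 4\right) = 1369 - 6 \cdot 0 \left(5 + 4\right) = 1369 - 6 \cdot 0 \cdot 9 = 1369 - 6 \cdot 0 = 1369 - 0 = 1369 + 0 = 1369$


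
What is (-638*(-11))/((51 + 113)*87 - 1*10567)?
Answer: 7018/3701 ≈ 1.8962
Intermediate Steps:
(-638*(-11))/((51 + 113)*87 - 1*10567) = 7018/(164*87 - 10567) = 7018/(14268 - 10567) = 7018/3701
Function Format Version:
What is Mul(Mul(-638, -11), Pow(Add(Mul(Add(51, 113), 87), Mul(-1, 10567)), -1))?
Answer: Rational(7018, 3701) ≈ 1.8962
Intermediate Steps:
Mul(Mul(-638, -11), Pow(Add(Mul(Add(51, 113), 87), Mul(-1, 10567)), -1)) = Mul(7018, Pow(Add(Mul(164, 87), -10567), -1)) = Mul(7018, Pow(Add(14268, -10567), -1)) = Mul(7018, Pow(3701, -1)) = Mul(7018, Rational(1, 3701)) = Rational(7018, 3701)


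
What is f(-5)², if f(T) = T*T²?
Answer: 15625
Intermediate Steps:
f(T) = T³
f(-5)² = ((-5)³)² = (-125)² = 15625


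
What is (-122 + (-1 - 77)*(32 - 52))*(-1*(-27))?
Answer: 38826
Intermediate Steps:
(-122 + (-1 - 77)*(32 - 52))*(-1*(-27)) = (-122 - 78*(-20))*27 = (-122 + 1560)*27 = 1438*27 = 38826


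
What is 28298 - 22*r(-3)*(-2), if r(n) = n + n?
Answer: 28034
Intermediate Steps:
r(n) = 2*n
28298 - 22*r(-3)*(-2) = 28298 - 22*(2*(-3))*(-2) = 28298 - 22*(-6)*(-2) = 28298 - (-132)*(-2) = 28298 - 1*264 = 28298 - 264 = 28034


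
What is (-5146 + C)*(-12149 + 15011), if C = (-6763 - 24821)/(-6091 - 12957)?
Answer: -35055716436/2381 ≈ -1.4723e+7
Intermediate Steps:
C = 3948/2381 (C = -31584/(-19048) = -31584*(-1/19048) = 3948/2381 ≈ 1.6581)
(-5146 + C)*(-12149 + 15011) = (-5146 + 3948/2381)*(-12149 + 15011) = -12248678/2381*2862 = -35055716436/2381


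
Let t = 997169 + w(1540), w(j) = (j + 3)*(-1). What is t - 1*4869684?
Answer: -3874058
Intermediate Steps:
w(j) = -3 - j (w(j) = (3 + j)*(-1) = -3 - j)
t = 995626 (t = 997169 + (-3 - 1*1540) = 997169 + (-3 - 1540) = 997169 - 1543 = 995626)
t - 1*4869684 = 995626 - 1*4869684 = 995626 - 4869684 = -3874058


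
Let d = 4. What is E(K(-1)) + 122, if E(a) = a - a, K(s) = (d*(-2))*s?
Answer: 122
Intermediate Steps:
K(s) = -8*s (K(s) = (4*(-2))*s = -8*s)
E(a) = 0
E(K(-1)) + 122 = 0 + 122 = 122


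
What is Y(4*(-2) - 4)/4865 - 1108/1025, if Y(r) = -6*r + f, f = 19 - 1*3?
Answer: -1060044/997325 ≈ -1.0629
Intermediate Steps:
f = 16 (f = 19 - 3 = 16)
Y(r) = 16 - 6*r (Y(r) = -6*r + 16 = 16 - 6*r)
Y(4*(-2) - 4)/4865 - 1108/1025 = (16 - 6*(4*(-2) - 4))/4865 - 1108/1025 = (16 - 6*(-8 - 4))*(1/4865) - 1108*1/1025 = (16 - 6*(-12))*(1/4865) - 1108/1025 = (16 + 72)*(1/4865) - 1108/1025 = 88*(1/4865) - 1108/1025 = 88/4865 - 1108/1025 = -1060044/997325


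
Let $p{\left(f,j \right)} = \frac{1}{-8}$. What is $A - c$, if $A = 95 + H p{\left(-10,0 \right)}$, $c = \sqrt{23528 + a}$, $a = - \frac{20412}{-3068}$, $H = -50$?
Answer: $\frac{405}{4} - \frac{\sqrt{13845177593}}{767} \approx -52.16$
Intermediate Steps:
$p{\left(f,j \right)} = - \frac{1}{8}$
$a = \frac{5103}{767}$ ($a = \left(-20412\right) \left(- \frac{1}{3068}\right) = \frac{5103}{767} \approx 6.6532$)
$c = \frac{\sqrt{13845177593}}{767}$ ($c = \sqrt{23528 + \frac{5103}{767}} = \sqrt{\frac{18051079}{767}} = \frac{\sqrt{13845177593}}{767} \approx 153.41$)
$A = \frac{405}{4}$ ($A = 95 - - \frac{25}{4} = 95 + \frac{25}{4} = \frac{405}{4} \approx 101.25$)
$A - c = \frac{405}{4} - \frac{\sqrt{13845177593}}{767}$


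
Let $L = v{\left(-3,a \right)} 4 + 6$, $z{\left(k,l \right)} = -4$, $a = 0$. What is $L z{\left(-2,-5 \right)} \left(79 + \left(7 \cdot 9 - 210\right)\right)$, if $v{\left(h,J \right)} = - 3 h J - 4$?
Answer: $-2720$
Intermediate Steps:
$v{\left(h,J \right)} = -4 - 3 J h$ ($v{\left(h,J \right)} = - 3 J h - 4 = -4 - 3 J h$)
$L = -10$ ($L = \left(-4 - 0 \left(-3\right)\right) 4 + 6 = \left(-4 + 0\right) 4 + 6 = \left(-4\right) 4 + 6 = -16 + 6 = -10$)
$L z{\left(-2,-5 \right)} \left(79 + \left(7 \cdot 9 - 210\right)\right) = \left(-10\right) \left(-4\right) \left(79 + \left(7 \cdot 9 - 210\right)\right) = 40 \left(79 + \left(63 - 210\right)\right) = 40 \left(79 - 147\right) = 40 \left(-68\right) = -2720$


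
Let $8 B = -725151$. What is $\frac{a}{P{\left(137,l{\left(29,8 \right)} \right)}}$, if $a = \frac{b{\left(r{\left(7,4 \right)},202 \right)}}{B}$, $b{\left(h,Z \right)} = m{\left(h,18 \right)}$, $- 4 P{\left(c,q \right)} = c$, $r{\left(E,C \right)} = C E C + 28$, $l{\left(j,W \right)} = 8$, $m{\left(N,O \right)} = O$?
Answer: $\frac{192}{33115229} \approx 5.7979 \cdot 10^{-6}$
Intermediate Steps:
$r{\left(E,C \right)} = 28 + E C^{2}$ ($r{\left(E,C \right)} = E C^{2} + 28 = 28 + E C^{2}$)
$P{\left(c,q \right)} = - \frac{c}{4}$
$b{\left(h,Z \right)} = 18$
$B = - \frac{725151}{8}$ ($B = \frac{1}{8} \left(-725151\right) = - \frac{725151}{8} \approx -90644.0$)
$a = - \frac{48}{241717}$ ($a = \frac{18}{- \frac{725151}{8}} = 18 \left(- \frac{8}{725151}\right) = - \frac{48}{241717} \approx -0.00019858$)
$\frac{a}{P{\left(137,l{\left(29,8 \right)} \right)}} = - \frac{48}{241717 \left(\left(- \frac{1}{4}\right) 137\right)} = - \frac{48}{241717 \left(- \frac{137}{4}\right)} = \left(- \frac{48}{241717}\right) \left(- \frac{4}{137}\right) = \frac{192}{33115229}$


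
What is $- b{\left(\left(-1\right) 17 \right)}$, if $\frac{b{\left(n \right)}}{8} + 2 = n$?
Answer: $152$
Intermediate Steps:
$b{\left(n \right)} = -16 + 8 n$
$- b{\left(\left(-1\right) 17 \right)} = - (-16 + 8 \left(\left(-1\right) 17\right)) = - (-16 + 8 \left(-17\right)) = - (-16 - 136) = \left(-1\right) \left(-152\right) = 152$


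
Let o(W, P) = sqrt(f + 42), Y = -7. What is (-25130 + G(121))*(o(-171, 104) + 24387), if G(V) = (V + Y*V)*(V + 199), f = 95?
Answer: -6278433150 - 257450*sqrt(137) ≈ -6.2814e+9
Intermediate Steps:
o(W, P) = sqrt(137) (o(W, P) = sqrt(95 + 42) = sqrt(137))
G(V) = -6*V*(199 + V) (G(V) = (V - 7*V)*(V + 199) = (-6*V)*(199 + V) = -6*V*(199 + V))
(-25130 + G(121))*(o(-171, 104) + 24387) = (-25130 + 6*121*(-199 - 1*121))*(sqrt(137) + 24387) = (-25130 + 6*121*(-199 - 121))*(24387 + sqrt(137)) = (-25130 + 6*121*(-320))*(24387 + sqrt(137)) = (-25130 - 232320)*(24387 + sqrt(137)) = -257450*(24387 + sqrt(137)) = -6278433150 - 257450*sqrt(137)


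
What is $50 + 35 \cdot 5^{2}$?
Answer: $925$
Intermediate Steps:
$50 + 35 \cdot 5^{2} = 50 + 35 \cdot 25 = 50 + 875 = 925$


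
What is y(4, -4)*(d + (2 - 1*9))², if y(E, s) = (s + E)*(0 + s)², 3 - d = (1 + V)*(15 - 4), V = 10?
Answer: 0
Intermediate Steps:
d = -118 (d = 3 - (1 + 10)*(15 - 4) = 3 - 11*11 = 3 - 1*121 = 3 - 121 = -118)
y(E, s) = s²*(E + s) (y(E, s) = (E + s)*s² = s²*(E + s))
y(4, -4)*(d + (2 - 1*9))² = ((-4)²*(4 - 4))*(-118 + (2 - 1*9))² = (16*0)*(-118 + (2 - 9))² = 0*(-118 - 7)² = 0*(-125)² = 0*15625 = 0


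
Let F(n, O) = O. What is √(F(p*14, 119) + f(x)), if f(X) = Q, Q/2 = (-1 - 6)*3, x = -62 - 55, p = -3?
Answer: √77 ≈ 8.7750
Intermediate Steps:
x = -117
Q = -42 (Q = 2*((-1 - 6)*3) = 2*(-7*3) = 2*(-21) = -42)
f(X) = -42
√(F(p*14, 119) + f(x)) = √(119 - 42) = √77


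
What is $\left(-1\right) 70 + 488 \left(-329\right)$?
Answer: $-160622$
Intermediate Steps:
$\left(-1\right) 70 + 488 \left(-329\right) = -70 - 160552 = -160622$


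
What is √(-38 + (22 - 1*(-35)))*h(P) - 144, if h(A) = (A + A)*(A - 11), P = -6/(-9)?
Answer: -144 - 124*√19/9 ≈ -204.06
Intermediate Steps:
P = ⅔ (P = -6*(-⅑) = ⅔ ≈ 0.66667)
h(A) = 2*A*(-11 + A) (h(A) = (2*A)*(-11 + A) = 2*A*(-11 + A))
√(-38 + (22 - 1*(-35)))*h(P) - 144 = √(-38 + (22 - 1*(-35)))*(2*(⅔)*(-11 + ⅔)) - 144 = √(-38 + (22 + 35))*(2*(⅔)*(-31/3)) - 144 = √(-38 + 57)*(-124/9) - 144 = √19*(-124/9) - 144 = -124*√19/9 - 144 = -144 - 124*√19/9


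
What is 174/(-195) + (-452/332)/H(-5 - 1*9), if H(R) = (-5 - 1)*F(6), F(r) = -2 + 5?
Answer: -79307/97110 ≈ -0.81667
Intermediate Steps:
F(r) = 3
H(R) = -18 (H(R) = (-5 - 1)*3 = -6*3 = -18)
174/(-195) + (-452/332)/H(-5 - 1*9) = 174/(-195) - 452/332/(-18) = 174*(-1/195) - 452*1/332*(-1/18) = -58/65 - 113/83*(-1/18) = -58/65 + 113/1494 = -79307/97110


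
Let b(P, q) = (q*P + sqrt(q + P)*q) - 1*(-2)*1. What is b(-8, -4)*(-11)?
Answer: -374 + 88*I*sqrt(3) ≈ -374.0 + 152.42*I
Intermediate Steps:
b(P, q) = 2 + P*q + q*sqrt(P + q) (b(P, q) = (P*q + sqrt(P + q)*q) + 2*1 = (P*q + q*sqrt(P + q)) + 2 = 2 + P*q + q*sqrt(P + q))
b(-8, -4)*(-11) = (2 - 8*(-4) - 4*sqrt(-8 - 4))*(-11) = (2 + 32 - 8*I*sqrt(3))*(-11) = (34 - 8*I*sqrt(3))*(-11) = -374 + 88*I*sqrt(3)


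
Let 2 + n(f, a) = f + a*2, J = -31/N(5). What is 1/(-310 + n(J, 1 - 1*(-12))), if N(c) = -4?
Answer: -4/1113 ≈ -0.0035939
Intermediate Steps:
J = 31/4 (J = -31/(-4) = -31*(-1/4) = 31/4 ≈ 7.7500)
n(f, a) = -2 + f + 2*a (n(f, a) = -2 + (f + a*2) = -2 + (f + 2*a) = -2 + f + 2*a)
1/(-310 + n(J, 1 - 1*(-12))) = 1/(-310 + (-2 + 31/4 + 2*(1 - 1*(-12)))) = 1/(-310 + (-2 + 31/4 + 2*(1 + 12))) = 1/(-310 + (-2 + 31/4 + 2*13)) = 1/(-310 + (-2 + 31/4 + 26)) = 1/(-310 + 127/4) = 1/(-1113/4) = -4/1113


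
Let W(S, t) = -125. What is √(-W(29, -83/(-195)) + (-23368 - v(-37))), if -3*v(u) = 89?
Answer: 2*I*√52230/3 ≈ 152.36*I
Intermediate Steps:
v(u) = -89/3 (v(u) = -⅓*89 = -89/3)
√(-W(29, -83/(-195)) + (-23368 - v(-37))) = √(-1*(-125) + (-23368 - 1*(-89/3))) = √(125 + (-23368 + 89/3)) = √(125 - 70015/3) = √(-69640/3) = 2*I*√52230/3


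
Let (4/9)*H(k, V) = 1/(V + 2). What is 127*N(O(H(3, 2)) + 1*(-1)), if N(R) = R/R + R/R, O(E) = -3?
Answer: 254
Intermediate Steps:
H(k, V) = 9/(4*(2 + V)) (H(k, V) = 9/(4*(V + 2)) = 9/(4*(2 + V)))
N(R) = 2 (N(R) = 1 + 1 = 2)
127*N(O(H(3, 2)) + 1*(-1)) = 127*2 = 254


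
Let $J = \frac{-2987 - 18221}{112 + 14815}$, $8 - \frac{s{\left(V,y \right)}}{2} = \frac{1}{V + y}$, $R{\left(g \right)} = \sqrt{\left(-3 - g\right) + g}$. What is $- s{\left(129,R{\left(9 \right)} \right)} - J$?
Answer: $\frac{2 \left(- 9892 \sqrt{3} + 1274711 i\right)}{1357 \left(\sqrt{3} - 129 i\right)} \approx -14.564 - 0.00020813 i$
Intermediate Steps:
$R{\left(g \right)} = i \sqrt{3}$ ($R{\left(g \right)} = \sqrt{-3} = i \sqrt{3}$)
$s{\left(V,y \right)} = 16 - \frac{2}{V + y}$
$J = - \frac{1928}{1357}$ ($J = - \frac{21208}{14927} = \left(-21208\right) \frac{1}{14927} = - \frac{1928}{1357} \approx -1.4208$)
$- s{\left(129,R{\left(9 \right)} \right)} - J = - \frac{2 \left(-1 + 8 \cdot 129 + 8 i \sqrt{3}\right)}{129 + i \sqrt{3}} - - \frac{1928}{1357} = - \frac{2 \left(-1 + 1032 + 8 i \sqrt{3}\right)}{129 + i \sqrt{3}} + \frac{1928}{1357} = - \frac{2 \left(1031 + 8 i \sqrt{3}\right)}{129 + i \sqrt{3}} + \frac{1928}{1357} = \frac{1928}{1357} - \frac{2 \left(1031 + 8 i \sqrt{3}\right)}{129 + i \sqrt{3}}$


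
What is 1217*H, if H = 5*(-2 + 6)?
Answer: 24340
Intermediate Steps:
H = 20 (H = 5*4 = 20)
1217*H = 1217*20 = 24340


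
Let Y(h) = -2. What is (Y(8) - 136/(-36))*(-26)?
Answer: -416/9 ≈ -46.222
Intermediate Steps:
(Y(8) - 136/(-36))*(-26) = (-2 - 136/(-36))*(-26) = (-2 - 136*(-1/36))*(-26) = (-2 + 34/9)*(-26) = (16/9)*(-26) = -416/9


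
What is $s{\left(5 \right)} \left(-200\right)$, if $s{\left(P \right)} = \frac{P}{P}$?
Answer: $-200$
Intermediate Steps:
$s{\left(P \right)} = 1$
$s{\left(5 \right)} \left(-200\right) = 1 \left(-200\right) = -200$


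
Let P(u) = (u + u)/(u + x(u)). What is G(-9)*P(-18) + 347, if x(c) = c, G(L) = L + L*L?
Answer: 419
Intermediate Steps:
G(L) = L + L²
P(u) = 1 (P(u) = (u + u)/(u + u) = (2*u)/((2*u)) = (2*u)*(1/(2*u)) = 1)
G(-9)*P(-18) + 347 = -9*(1 - 9)*1 + 347 = -9*(-8)*1 + 347 = 72*1 + 347 = 72 + 347 = 419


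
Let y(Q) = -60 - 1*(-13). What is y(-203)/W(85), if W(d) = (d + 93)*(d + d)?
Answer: -47/30260 ≈ -0.0015532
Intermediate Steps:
y(Q) = -47 (y(Q) = -60 + 13 = -47)
W(d) = 2*d*(93 + d) (W(d) = (93 + d)*(2*d) = 2*d*(93 + d))
y(-203)/W(85) = -47*1/(170*(93 + 85)) = -47/(2*85*178) = -47/30260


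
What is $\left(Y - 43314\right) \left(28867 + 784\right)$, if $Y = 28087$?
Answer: $-451495777$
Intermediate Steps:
$\left(Y - 43314\right) \left(28867 + 784\right) = \left(28087 - 43314\right) \left(28867 + 784\right) = \left(-15227\right) 29651 = -451495777$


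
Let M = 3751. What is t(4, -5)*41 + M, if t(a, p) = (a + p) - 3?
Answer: 3587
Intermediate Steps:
t(a, p) = -3 + a + p
t(4, -5)*41 + M = (-3 + 4 - 5)*41 + 3751 = -4*41 + 3751 = -164 + 3751 = 3587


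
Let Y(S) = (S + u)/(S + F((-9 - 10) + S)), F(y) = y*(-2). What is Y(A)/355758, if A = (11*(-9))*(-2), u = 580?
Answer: -389/28460640 ≈ -1.3668e-5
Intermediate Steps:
A = 198 (A = -99*(-2) = 198)
F(y) = -2*y
Y(S) = (580 + S)/(38 - S) (Y(S) = (S + 580)/(S - 2*((-9 - 10) + S)) = (580 + S)/(S - 2*(-19 + S)) = (580 + S)/(S + (38 - 2*S)) = (580 + S)/(38 - S))
Y(A)/355758 = ((580 + 198)/(38 - 1*198))/355758 = (778/(38 - 198))*(1/355758) = (778/(-160))*(1/355758) = -1/160*778*(1/355758) = -389/80*1/355758 = -389/28460640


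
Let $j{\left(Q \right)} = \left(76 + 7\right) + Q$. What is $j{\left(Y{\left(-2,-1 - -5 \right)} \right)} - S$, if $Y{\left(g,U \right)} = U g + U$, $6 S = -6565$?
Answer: $\frac{7039}{6} \approx 1173.2$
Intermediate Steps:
$S = - \frac{6565}{6}$ ($S = \frac{1}{6} \left(-6565\right) = - \frac{6565}{6} \approx -1094.2$)
$Y{\left(g,U \right)} = U + U g$
$j{\left(Q \right)} = 83 + Q$
$j{\left(Y{\left(-2,-1 - -5 \right)} \right)} - S = \left(83 + \left(-1 - -5\right) \left(1 - 2\right)\right) - - \frac{6565}{6} = \left(83 + \left(-1 + 5\right) \left(-1\right)\right) + \frac{6565}{6} = \left(83 + 4 \left(-1\right)\right) + \frac{6565}{6} = \left(83 - 4\right) + \frac{6565}{6} = 79 + \frac{6565}{6} = \frac{7039}{6}$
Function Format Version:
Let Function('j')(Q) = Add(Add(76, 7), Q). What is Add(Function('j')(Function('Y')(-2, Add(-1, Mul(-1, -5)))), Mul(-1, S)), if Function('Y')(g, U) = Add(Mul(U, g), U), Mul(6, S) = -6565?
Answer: Rational(7039, 6) ≈ 1173.2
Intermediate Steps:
S = Rational(-6565, 6) (S = Mul(Rational(1, 6), -6565) = Rational(-6565, 6) ≈ -1094.2)
Function('Y')(g, U) = Add(U, Mul(U, g))
Function('j')(Q) = Add(83, Q)
Add(Function('j')(Function('Y')(-2, Add(-1, Mul(-1, -5)))), Mul(-1, S)) = Add(Add(83, Mul(Add(-1, Mul(-1, -5)), Add(1, -2))), Mul(-1, Rational(-6565, 6))) = Add(Add(83, Mul(Add(-1, 5), -1)), Rational(6565, 6)) = Add(Add(83, Mul(4, -1)), Rational(6565, 6)) = Add(Add(83, -4), Rational(6565, 6)) = Add(79, Rational(6565, 6)) = Rational(7039, 6)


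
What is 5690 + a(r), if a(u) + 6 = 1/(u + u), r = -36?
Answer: 409247/72 ≈ 5684.0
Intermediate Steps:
a(u) = -6 + 1/(2*u) (a(u) = -6 + 1/(u + u) = -6 + 1/(2*u))
5690 + a(r) = 5690 + (-6 + (½)/(-36)) = 5690 + (-6 + (½)*(-1/36)) = 5690 + (-6 - 1/72) = 5690 - 433/72 = 409247/72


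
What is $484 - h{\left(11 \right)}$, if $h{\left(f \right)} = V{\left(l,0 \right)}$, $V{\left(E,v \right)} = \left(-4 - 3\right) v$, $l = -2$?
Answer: $484$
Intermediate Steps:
$V{\left(E,v \right)} = - 7 v$
$h{\left(f \right)} = 0$ ($h{\left(f \right)} = \left(-7\right) 0 = 0$)
$484 - h{\left(11 \right)} = 484 - 0 = 484 + 0 = 484$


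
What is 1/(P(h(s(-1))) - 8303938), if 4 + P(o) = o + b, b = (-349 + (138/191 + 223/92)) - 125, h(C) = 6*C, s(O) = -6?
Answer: -17572/145925775255 ≈ -1.2042e-7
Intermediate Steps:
b = -8273839/17572 (b = (-349 + (138*(1/191) + 223*(1/92))) - 125 = (-349 + (138/191 + 223/92)) - 125 = (-349 + 55289/17572) - 125 = -6077339/17572 - 125 = -8273839/17572 ≈ -470.85)
P(o) = -8344127/17572 + o (P(o) = -4 + (o - 8273839/17572) = -4 + (-8273839/17572 + o) = -8344127/17572 + o)
1/(P(h(s(-1))) - 8303938) = 1/((-8344127/17572 + 6*(-6)) - 8303938) = 1/((-8344127/17572 - 36) - 8303938) = 1/(-8976719/17572 - 8303938) = 1/(-145925775255/17572) = -17572/145925775255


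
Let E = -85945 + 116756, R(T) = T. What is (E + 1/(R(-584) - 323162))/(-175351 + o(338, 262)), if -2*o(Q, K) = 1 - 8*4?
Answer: -9974938005/56764166783 ≈ -0.17573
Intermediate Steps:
o(Q, K) = 31/2 (o(Q, K) = -(1 - 8*4)/2 = -(1 - 32)/2 = -½*(-31) = 31/2)
E = 30811
(E + 1/(R(-584) - 323162))/(-175351 + o(338, 262)) = (30811 + 1/(-584 - 323162))/(-175351 + 31/2) = (30811 + 1/(-323746))/(-350671/2) = (30811 - 1/323746)*(-2/350671) = (9974938005/323746)*(-2/350671) = -9974938005/56764166783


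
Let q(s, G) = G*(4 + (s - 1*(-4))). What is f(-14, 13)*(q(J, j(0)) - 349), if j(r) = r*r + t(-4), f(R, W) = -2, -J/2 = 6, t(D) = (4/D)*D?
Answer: 730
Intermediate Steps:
t(D) = 4
J = -12 (J = -2*6 = -12)
j(r) = 4 + r² (j(r) = r*r + 4 = r² + 4 = 4 + r²)
q(s, G) = G*(8 + s) (q(s, G) = G*(4 + (s + 4)) = G*(4 + (4 + s)) = G*(8 + s))
f(-14, 13)*(q(J, j(0)) - 349) = -2*((4 + 0²)*(8 - 12) - 349) = -2*((4 + 0)*(-4) - 349) = -2*(4*(-4) - 349) = -2*(-16 - 349) = -2*(-365) = 730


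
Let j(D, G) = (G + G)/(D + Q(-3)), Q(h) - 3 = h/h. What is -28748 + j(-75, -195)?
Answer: -2040718/71 ≈ -28743.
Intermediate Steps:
Q(h) = 4 (Q(h) = 3 + h/h = 3 + 1 = 4)
j(D, G) = 2*G/(4 + D) (j(D, G) = (G + G)/(D + 4) = (2*G)/(4 + D) = 2*G/(4 + D))
-28748 + j(-75, -195) = -28748 + 2*(-195)/(4 - 75) = -28748 + 2*(-195)/(-71) = -28748 + 2*(-195)*(-1/71) = -28748 + 390/71 = -2040718/71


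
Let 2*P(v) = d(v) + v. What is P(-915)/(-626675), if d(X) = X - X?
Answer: 183/250670 ≈ 0.00073004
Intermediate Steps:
d(X) = 0
P(v) = v/2 (P(v) = (0 + v)/2 = v/2)
P(-915)/(-626675) = ((½)*(-915))/(-626675) = -915/2*(-1/626675) = 183/250670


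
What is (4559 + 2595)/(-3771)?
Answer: -7154/3771 ≈ -1.8971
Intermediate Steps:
(4559 + 2595)/(-3771) = 7154*(-1/3771) = -7154/3771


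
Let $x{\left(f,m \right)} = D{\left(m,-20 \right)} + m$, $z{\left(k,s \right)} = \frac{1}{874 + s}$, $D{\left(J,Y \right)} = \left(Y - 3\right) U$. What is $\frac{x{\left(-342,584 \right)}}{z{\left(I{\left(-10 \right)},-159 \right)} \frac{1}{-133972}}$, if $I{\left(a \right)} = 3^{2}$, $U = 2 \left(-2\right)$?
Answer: $-64754026480$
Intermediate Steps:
$U = -4$
$I{\left(a \right)} = 9$
$D{\left(J,Y \right)} = 12 - 4 Y$ ($D{\left(J,Y \right)} = \left(Y - 3\right) \left(-4\right) = \left(-3 + Y\right) \left(-4\right) = 12 - 4 Y$)
$x{\left(f,m \right)} = 92 + m$ ($x{\left(f,m \right)} = \left(12 - -80\right) + m = \left(12 + 80\right) + m = 92 + m$)
$\frac{x{\left(-342,584 \right)}}{z{\left(I{\left(-10 \right)},-159 \right)} \frac{1}{-133972}} = \frac{92 + 584}{\frac{1}{874 - 159} \frac{1}{-133972}} = \frac{676}{\frac{1}{715} \left(- \frac{1}{133972}\right)} = \frac{676}{- \frac{1}{95789980}} = 676 \left(-95789980\right) = -64754026480$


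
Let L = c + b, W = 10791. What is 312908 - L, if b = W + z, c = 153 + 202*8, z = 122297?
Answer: 178051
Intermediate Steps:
c = 1769 (c = 153 + 1616 = 1769)
b = 133088 (b = 10791 + 122297 = 133088)
L = 134857 (L = 1769 + 133088 = 134857)
312908 - L = 312908 - 1*134857 = 312908 - 134857 = 178051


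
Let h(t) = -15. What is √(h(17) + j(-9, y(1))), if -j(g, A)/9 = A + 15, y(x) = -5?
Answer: I*√105 ≈ 10.247*I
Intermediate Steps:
j(g, A) = -135 - 9*A (j(g, A) = -9*(A + 15) = -9*(15 + A) = -135 - 9*A)
√(h(17) + j(-9, y(1))) = √(-15 + (-135 - 9*(-5))) = √(-15 + (-135 + 45)) = √(-15 - 90) = √(-105) = I*√105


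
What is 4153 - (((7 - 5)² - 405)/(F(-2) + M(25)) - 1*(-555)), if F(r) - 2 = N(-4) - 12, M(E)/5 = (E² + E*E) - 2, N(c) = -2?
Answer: 22408745/6228 ≈ 3598.1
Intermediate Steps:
M(E) = -10 + 10*E² (M(E) = 5*((E² + E*E) - 2) = 5*((E² + E²) - 2) = 5*(2*E² - 2) = 5*(-2 + 2*E²) = -10 + 10*E²)
F(r) = -12 (F(r) = 2 + (-2 - 12) = 2 - 14 = -12)
4153 - (((7 - 5)² - 405)/(F(-2) + M(25)) - 1*(-555)) = 4153 - (((7 - 5)² - 405)/(-12 + (-10 + 10*25²)) - 1*(-555)) = 4153 - ((2² - 405)/(-12 + (-10 + 10*625)) + 555) = 4153 - ((4 - 405)/(-12 + (-10 + 6250)) + 555) = 4153 - (-401/(-12 + 6240) + 555) = 4153 - (-401/6228 + 555) = 4153 - 1*3456139/6228 = 4153 - 3456139/6228 = 22408745/6228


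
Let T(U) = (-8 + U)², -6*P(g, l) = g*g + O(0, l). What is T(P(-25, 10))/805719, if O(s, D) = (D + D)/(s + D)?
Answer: 16875/1074292 ≈ 0.015708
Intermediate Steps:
O(s, D) = 2*D/(D + s) (O(s, D) = (2*D)/(D + s) = 2*D/(D + s))
P(g, l) = -⅓ - g²/6 (P(g, l) = -(g*g + 2*l/(l + 0))/6 = -(g² + 2*l/l)/6 = -(g² + 2)/6 = -(2 + g²)/6 = -⅓ - g²/6)
T(P(-25, 10))/805719 = (-8 + (-⅓ - ⅙*(-25)²))²/805719 = (-8 + (-⅓ - ⅙*625))²*(1/805719) = (-8 + (-⅓ - 625/6))²*(1/805719) = (-8 - 209/2)²*(1/805719) = (-225/2)²*(1/805719) = (50625/4)*(1/805719) = 16875/1074292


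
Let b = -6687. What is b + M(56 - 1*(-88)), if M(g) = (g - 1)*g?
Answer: 13905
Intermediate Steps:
M(g) = g*(-1 + g) (M(g) = (-1 + g)*g = g*(-1 + g))
b + M(56 - 1*(-88)) = -6687 + (56 - 1*(-88))*(-1 + (56 - 1*(-88))) = -6687 + (56 + 88)*(-1 + (56 + 88)) = -6687 + 144*(-1 + 144) = -6687 + 144*143 = -6687 + 20592 = 13905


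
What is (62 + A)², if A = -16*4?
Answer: 4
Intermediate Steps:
A = -64
(62 + A)² = (62 - 64)² = (-2)² = 4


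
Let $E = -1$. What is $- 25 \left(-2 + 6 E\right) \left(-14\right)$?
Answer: $-2800$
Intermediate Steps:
$- 25 \left(-2 + 6 E\right) \left(-14\right) = - 25 \left(-2 + 6 \left(-1\right)\right) \left(-14\right) = - 25 \left(-2 - 6\right) \left(-14\right) = \left(-25\right) \left(-8\right) \left(-14\right) = 200 \left(-14\right) = -2800$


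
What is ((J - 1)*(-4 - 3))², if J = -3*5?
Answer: 12544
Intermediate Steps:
J = -15
((J - 1)*(-4 - 3))² = ((-15 - 1)*(-4 - 3))² = (-16*(-7))² = 112² = 12544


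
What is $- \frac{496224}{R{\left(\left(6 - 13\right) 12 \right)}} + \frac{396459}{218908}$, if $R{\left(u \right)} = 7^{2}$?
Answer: $- \frac{108607976901}{10726492} \approx -10125.0$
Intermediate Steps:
$R{\left(u \right)} = 49$
$- \frac{496224}{R{\left(\left(6 - 13\right) 12 \right)}} + \frac{396459}{218908} = - \frac{496224}{49} + \frac{396459}{218908} = - \frac{108607976901}{10726492}$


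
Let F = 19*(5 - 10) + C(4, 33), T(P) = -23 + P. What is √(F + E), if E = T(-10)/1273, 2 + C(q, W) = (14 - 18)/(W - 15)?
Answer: 2*I*√354585239/3819 ≈ 9.8615*I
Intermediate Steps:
C(q, W) = -2 - 4/(-15 + W) (C(q, W) = -2 + (14 - 18)/(W - 15) = -2 - 4/(-15 + W))
E = -33/1273 (E = (-23 - 10)/1273 = -33*1/1273 = -33/1273 ≈ -0.025923)
F = -875/9 (F = 19*(5 - 10) + 2*(13 - 1*33)/(-15 + 33) = 19*(-5) + 2*(13 - 33)/18 = -95 + 2*(1/18)*(-20) = -95 - 20/9 = -875/9 ≈ -97.222)
√(F + E) = √(-875/9 - 33/1273) = √(-1114172/11457) = 2*I*√354585239/3819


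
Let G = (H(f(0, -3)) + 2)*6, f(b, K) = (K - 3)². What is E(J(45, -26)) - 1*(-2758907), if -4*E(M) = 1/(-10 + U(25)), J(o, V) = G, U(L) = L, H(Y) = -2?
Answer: 165534419/60 ≈ 2.7589e+6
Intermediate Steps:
f(b, K) = (-3 + K)²
G = 0 (G = (-2 + 2)*6 = 0*6 = 0)
J(o, V) = 0
E(M) = -1/60 (E(M) = -1/(4*(-10 + 25)) = -¼/15 = -¼*1/15 = -1/60)
E(J(45, -26)) - 1*(-2758907) = -1/60 - 1*(-2758907) = -1/60 + 2758907 = 165534419/60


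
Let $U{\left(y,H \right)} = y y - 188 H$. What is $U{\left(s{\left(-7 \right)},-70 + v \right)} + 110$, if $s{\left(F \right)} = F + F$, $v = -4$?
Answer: $14218$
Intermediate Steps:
$s{\left(F \right)} = 2 F$
$U{\left(y,H \right)} = y^{2} - 188 H$
$U{\left(s{\left(-7 \right)},-70 + v \right)} + 110 = \left(\left(2 \left(-7\right)\right)^{2} - 188 \left(-70 - 4\right)\right) + 110 = \left(\left(-14\right)^{2} - -13912\right) + 110 = \left(196 + 13912\right) + 110 = 14108 + 110 = 14218$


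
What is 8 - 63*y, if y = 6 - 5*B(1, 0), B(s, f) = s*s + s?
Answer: 260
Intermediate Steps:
B(s, f) = s + s² (B(s, f) = s² + s = s + s²)
y = -4 (y = 6 - 5*(1 + 1) = 6 - 5*2 = 6 - 10 = -4)
8 - 63*y = 8 - 63*(-4) = 8 + 252 = 260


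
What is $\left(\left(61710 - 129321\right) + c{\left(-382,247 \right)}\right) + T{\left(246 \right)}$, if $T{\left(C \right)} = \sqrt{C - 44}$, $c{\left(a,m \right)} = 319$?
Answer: $-67292 + \sqrt{202} \approx -67278.0$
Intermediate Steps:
$T{\left(C \right)} = \sqrt{-44 + C}$
$\left(\left(61710 - 129321\right) + c{\left(-382,247 \right)}\right) + T{\left(246 \right)} = \left(\left(61710 - 129321\right) + 319\right) + \sqrt{-44 + 246} = \left(-67611 + 319\right) + \sqrt{202} = -67292 + \sqrt{202}$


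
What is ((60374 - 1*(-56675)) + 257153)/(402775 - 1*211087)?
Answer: 62367/31948 ≈ 1.9521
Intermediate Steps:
((60374 - 1*(-56675)) + 257153)/(402775 - 1*211087) = ((60374 + 56675) + 257153)/(402775 - 211087) = (117049 + 257153)/191688 = 374202*(1/191688) = 62367/31948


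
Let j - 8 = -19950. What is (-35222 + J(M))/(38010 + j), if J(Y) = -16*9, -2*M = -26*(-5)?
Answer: -17683/9034 ≈ -1.9574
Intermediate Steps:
j = -19942 (j = 8 - 19950 = -19942)
M = -65 (M = -(-13)*(-5) = -½*130 = -65)
J(Y) = -144
(-35222 + J(M))/(38010 + j) = (-35222 - 144)/(38010 - 19942) = -35366/18068 = -35366*1/18068 = -17683/9034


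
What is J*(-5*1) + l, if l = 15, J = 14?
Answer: -55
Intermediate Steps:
J*(-5*1) + l = 14*(-5*1) + 15 = 14*(-5) + 15 = -70 + 15 = -55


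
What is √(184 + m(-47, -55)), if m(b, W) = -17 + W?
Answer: 4*√7 ≈ 10.583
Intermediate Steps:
√(184 + m(-47, -55)) = √(184 + (-17 - 55)) = √(184 - 72) = √112 = 4*√7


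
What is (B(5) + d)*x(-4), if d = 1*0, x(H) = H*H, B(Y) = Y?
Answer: 80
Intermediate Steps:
x(H) = H²
d = 0
(B(5) + d)*x(-4) = (5 + 0)*(-4)² = 5*16 = 80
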